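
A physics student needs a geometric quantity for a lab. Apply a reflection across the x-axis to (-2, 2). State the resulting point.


Transformation: reflection
Original point: (-2, 2)
Rule for reflection over the x-axis: (x, y) -> (x, -y)
Apply: (-2, 2) -> (-2, -2)
(-2, -2)


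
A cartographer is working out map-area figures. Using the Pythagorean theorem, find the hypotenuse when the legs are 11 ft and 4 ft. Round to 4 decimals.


Shape: right triangle
Legs a = 11 ft, b = 4 ft
Formula: c = sqrt(a^2 + b^2)
a^2 = 121, b^2 = 16
a^2 + b^2 = 137
c = sqrt(137)
c = 11.7047
11.7047 ft


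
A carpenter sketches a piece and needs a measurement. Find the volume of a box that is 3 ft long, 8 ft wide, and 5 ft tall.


Shape: rectangular prism
l = 3 ft, w = 8 ft, h = 5 ft
Formula: V = l * w * h
V = 3 * 8 * 5
V = 24 * 5
V = 120
120 ft^3


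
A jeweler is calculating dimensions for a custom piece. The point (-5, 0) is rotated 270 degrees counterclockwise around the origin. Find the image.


Transformation: rotation about the origin
Original point: (-5, 0)
Rule for 270 deg counterclockwise: (x, y) -> (y, -x)
Apply: (-5, 0) -> (0, 5)
(0, 5)


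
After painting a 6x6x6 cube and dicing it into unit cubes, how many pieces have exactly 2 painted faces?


Large cube: 6 x 6 x 6, cut into unit cubes.
n = 6, so n - 2 = 4
Cubes with 2 painted faces lie along the edges, excluding corners.
A cube has 12 edges; each contributes (n - 2) = 4 such cubes.
Count = 12 * 4 = 48
48 unit cubes


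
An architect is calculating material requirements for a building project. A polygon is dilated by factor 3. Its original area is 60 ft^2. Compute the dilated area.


Linear scale factor k = 3
Original area = 60 ft^2
Rule: under a linear scaling by k, areas scale by k^2.
k^2 = 3^2 = 9
New area = 60 * 9
New area = 540
540 ft^2


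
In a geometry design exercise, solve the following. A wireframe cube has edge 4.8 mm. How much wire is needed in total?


Shape: cube
Side s = 4.8 mm
A cube has 12 edges, all equal.
Formula: total edge length = 12 * s
Total = 12 * 4.8
Total = 57.6
57.6 mm


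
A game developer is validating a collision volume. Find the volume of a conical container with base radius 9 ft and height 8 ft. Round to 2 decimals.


Shape: cone
Radius r = 9 ft, Height h = 8 ft
Formula: V = (1/3) * pi * r^2 * h
r^2 = 81
pi * r^2 * h = pi * 81 * 8 = 648 * pi
V = 648 * pi / 3
V = 678.58
678.58 ft^3


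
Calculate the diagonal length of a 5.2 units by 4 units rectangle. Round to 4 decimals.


Shape: rectangle (diagonal via Pythagoras)
Sides: 5.2 units and 4 units
Formula: d = sqrt(l^2 + w^2)
l^2 = 27.04, w^2 = 16
l^2 + w^2 = 43.04
d = sqrt(43.04)
d = 6.5605
6.5605 units


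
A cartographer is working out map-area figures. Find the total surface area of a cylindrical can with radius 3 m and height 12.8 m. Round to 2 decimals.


Shape: closed cylinder
Radius r = 3 m, Height h = 12.8 m
Formula: SA = 2*pi*r^2 + 2*pi*r*h = 2*pi*r*(r + h)
r + h = 15.8
2 * r * (r + h) = 2 * 3 * 15.8 = 94.8
SA = 94.8 * pi
SA = 297.82
297.82 m^2


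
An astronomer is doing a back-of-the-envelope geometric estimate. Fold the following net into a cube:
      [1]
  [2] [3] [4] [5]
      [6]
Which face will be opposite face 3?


Net: cross layout. Take square 3 as the base (bottom).
Fold the four squares in the horizontal row up around 3: 2 -> left, 4 -> right, 5 wraps to the top.
Fold 1 and 6 up from 3: 1 -> back, 6 -> front.
Opposite pairs are therefore: (1, 6), (2, 4), (3, 5).
Face 3 is opposite face 5.
face 5


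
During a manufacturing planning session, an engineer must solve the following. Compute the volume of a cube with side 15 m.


Shape: cube
Side s = 15 m
Formula: V = s^3
V = 15 * 15 * 15
V = 225 * 15
V = 3375
3375 m^3


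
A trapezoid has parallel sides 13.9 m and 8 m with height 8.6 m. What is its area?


Shape: trapezoid
Parallel sides a = 13.9 m, b = 8 m; Height h = 8.6 m
Formula: A = (a + b) * h / 2
a + b = 13.9 + 8 = 21.9
A = 21.9 * 8.6 / 2
A = 188.34 / 2
A = 94.17
94.17 m^2


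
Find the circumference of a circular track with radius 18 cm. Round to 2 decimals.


Shape: circle
Radius r = 18 cm
Formula: C = 2 * pi * r
C = 2 * pi * 18
C = 36 * pi
C = 113.1
113.1 cm


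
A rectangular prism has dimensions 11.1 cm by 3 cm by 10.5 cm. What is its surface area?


Shape: rectangular prism
l = 11.1 cm, w = 3 cm, h = 10.5 cm
Formula: SA = 2(lw + lh + wh)
lw = 33.3, lh = 116.55, wh = 31.5
lw + lh + wh = 181.35
SA = 2 * 181.35
SA = 362.7
362.7 cm^2


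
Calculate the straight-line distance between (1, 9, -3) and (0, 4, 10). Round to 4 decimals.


3D distance between two points
P1 = (1, 9, -3), P2 = (0, 4, 10)
Formula: d = sqrt((x2-x1)^2 + (y2-y1)^2 + (z2-z1)^2)
dx = 0 - 1 = -1
dy = 4 - 9 = -5
dz = 10 - -3 = 13
dx^2 + dy^2 + dz^2 = 1 + 25 + 169 = 195
d = sqrt(195)
d = 13.9642
13.9642 units


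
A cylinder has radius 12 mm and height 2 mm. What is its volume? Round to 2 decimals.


Shape: cylinder
Radius r = 12 mm, Height h = 2 mm
Formula: V = pi * r^2 * h
r^2 = 144
V = pi * 144 * 2
V = 288 * pi
V = 904.78
904.78 mm^3


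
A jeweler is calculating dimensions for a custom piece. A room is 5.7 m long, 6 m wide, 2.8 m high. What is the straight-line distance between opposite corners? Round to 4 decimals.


Shape: rectangular box (space diagonal)
l = 5.7 m, w = 6 m, h = 2.8 m
Visualize: the diagonal of the base, then a right triangle with that diagonal and the height.
Formula: d = sqrt(l^2 + w^2 + h^2)
l^2 + w^2 + h^2 = 32.49 + 36 + 7.84 = 76.33
d = sqrt(76.33)
d = 8.7367
8.7367 m


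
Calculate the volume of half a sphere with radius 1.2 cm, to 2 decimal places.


Shape: hemisphere (half of a sphere)
Radius r = 1.2 cm
Formula: V = (1/2) * (4/3) * pi * r^3 = (2/3) * pi * r^3
r^3 = 1.728
(2/3) * 1.728 = 1.152
V = 1.152 * pi
V = 3.62
3.62 cm^3


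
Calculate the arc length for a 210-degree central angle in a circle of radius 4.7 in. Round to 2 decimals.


Shape: circular arc
Radius r = 4.7 in, Angle = 210 degrees
Formula: L = (angle/360) * 2 * pi * r
2 * pi * r = 9.4 * pi
L = (210/360) * 9.4 * pi
L = 5.483333 * pi
L = 17.23
17.23 in


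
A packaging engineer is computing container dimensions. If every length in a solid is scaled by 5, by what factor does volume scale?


Linear scale factor k = 5
Rule: under a linear scaling by k, volumes scale by k^3.
k^3 = 5 * 5 * 5
k^3 = 25 * 5
k^3 = 125
Volume scales by a factor of 125.
125 (dimensionless)


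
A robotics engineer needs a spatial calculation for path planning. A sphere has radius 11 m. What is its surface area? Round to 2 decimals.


Shape: sphere
Radius r = 11 m
Formula: SA = 4 * pi * r^2
r^2 = 121
SA = 4 * pi * 121
SA = 484 * pi
SA = 1520.53
1520.53 m^2


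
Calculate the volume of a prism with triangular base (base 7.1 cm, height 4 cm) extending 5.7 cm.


Shape: triangular prism
Triangle base = 7.1 cm, triangle height = 4 cm, prism length L = 5.7 cm
Formula: V = (1/2 * b * h_tri) * L
Cross-section area = 0.5 * 7.1 * 4 = 14.2
V = 14.2 * 5.7
V = 80.94
80.94 cm^3


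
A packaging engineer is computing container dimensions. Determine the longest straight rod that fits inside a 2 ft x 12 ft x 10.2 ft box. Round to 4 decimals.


Shape: rectangular box (space diagonal)
l = 2 ft, w = 12 ft, h = 10.2 ft
Visualize: the diagonal of the base, then a right triangle with that diagonal and the height.
Formula: d = sqrt(l^2 + w^2 + h^2)
l^2 + w^2 + h^2 = 4 + 144 + 104.04 = 252.04
d = sqrt(252.04)
d = 15.8758
15.8758 ft


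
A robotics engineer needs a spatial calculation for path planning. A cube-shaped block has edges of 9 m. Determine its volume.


Shape: cube
Side s = 9 m
Formula: V = s^3
V = 9 * 9 * 9
V = 81 * 9
V = 729
729 m^3


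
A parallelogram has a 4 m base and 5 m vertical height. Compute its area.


Shape: parallelogram
Base b = 4 m, Height h = 5 m
Formula: A = b * h
A = 4 * 5
A = 20
20 m^2


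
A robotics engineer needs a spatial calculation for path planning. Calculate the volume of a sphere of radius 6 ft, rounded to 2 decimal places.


Shape: sphere
Radius r = 6 ft
Formula: V = (4/3) * pi * r^3
r^3 = 216
(4/3) * 216 = 288
V = 288 * pi
V = 904.78
904.78 ft^3


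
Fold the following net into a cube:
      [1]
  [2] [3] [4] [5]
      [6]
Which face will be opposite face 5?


Net: cross layout. Take square 3 as the base (bottom).
Fold the four squares in the horizontal row up around 3: 2 -> left, 4 -> right, 5 wraps to the top.
Fold 1 and 6 up from 3: 1 -> back, 6 -> front.
Opposite pairs are therefore: (1, 6), (2, 4), (3, 5).
Face 5 is opposite face 3.
face 3


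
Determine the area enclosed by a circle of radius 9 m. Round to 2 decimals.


Shape: circle
Radius r = 9 m
Formula: A = pi * r^2
r^2 = 9^2 = 81
A = pi * 81
A = 254.47
254.47 m^2


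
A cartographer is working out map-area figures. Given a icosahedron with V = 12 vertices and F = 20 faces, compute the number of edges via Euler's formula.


Polyhedron: icosahedron
Euler's formula for convex polyhedra: V - E + F = 2
Given: V = 12 vertices and F = 20 faces
Solve for E:
E = V + F - 2 = 12 + 20 - 2 = 30
30 edges


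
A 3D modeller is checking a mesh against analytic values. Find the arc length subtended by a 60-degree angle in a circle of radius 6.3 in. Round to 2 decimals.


Shape: circular arc
Radius r = 6.3 in, Angle = 60 degrees
Formula: L = (angle/360) * 2 * pi * r
2 * pi * r = 12.6 * pi
L = (60/360) * 12.6 * pi
L = 2.1 * pi
L = 6.6
6.6 in


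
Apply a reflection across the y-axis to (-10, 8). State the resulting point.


Transformation: reflection
Original point: (-10, 8)
Rule for reflection over the y-axis: (x, y) -> (-x, y)
Apply: (-10, 8) -> (10, 8)
(10, 8)


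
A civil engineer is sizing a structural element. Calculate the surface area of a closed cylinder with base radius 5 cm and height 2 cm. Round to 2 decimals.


Shape: closed cylinder
Radius r = 5 cm, Height h = 2 cm
Formula: SA = 2*pi*r^2 + 2*pi*r*h = 2*pi*r*(r + h)
r + h = 7
2 * r * (r + h) = 2 * 5 * 7 = 70
SA = 70 * pi
SA = 219.91
219.91 cm^2


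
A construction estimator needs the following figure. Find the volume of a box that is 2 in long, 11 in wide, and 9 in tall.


Shape: rectangular prism
l = 2 in, w = 11 in, h = 9 in
Formula: V = l * w * h
V = 2 * 11 * 9
V = 22 * 9
V = 198
198 in^3


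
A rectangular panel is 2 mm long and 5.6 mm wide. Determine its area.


Shape: rectangle
Length l = 2 mm, Width w = 5.6 mm
Formula: A = l * w
A = 2 * 5.6
A = 11.2
11.2 mm^2


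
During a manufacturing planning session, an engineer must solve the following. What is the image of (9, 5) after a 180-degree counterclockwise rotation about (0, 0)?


Transformation: rotation about the origin
Original point: (9, 5)
Rule for 180 deg: (x, y) -> (-x, -y)
Apply: (9, 5) -> (-9, -5)
(-9, -5)


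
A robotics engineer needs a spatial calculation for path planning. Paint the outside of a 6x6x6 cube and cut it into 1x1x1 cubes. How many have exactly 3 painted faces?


Large cube: 6 x 6 x 6, cut into unit cubes.
Cubes with 3 painted faces are at the corners. A cube always has 8 corners.
Count = 8
8 unit cubes


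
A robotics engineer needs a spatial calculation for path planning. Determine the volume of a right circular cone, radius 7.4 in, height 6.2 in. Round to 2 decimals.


Shape: cone
Radius r = 7.4 in, Height h = 6.2 in
Formula: V = (1/3) * pi * r^2 * h
r^2 = 54.76
pi * r^2 * h = pi * 54.76 * 6.2 = 339.512 * pi
V = 339.512 * pi / 3
V = 355.54
355.54 in^3


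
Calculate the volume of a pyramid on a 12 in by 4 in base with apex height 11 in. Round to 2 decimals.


Shape: rectangular pyramid
Base: 12 in x 4 in, Height h = 11 in
Formula: V = (1/3) * base_area * h
base_area = 12 * 4 = 48
base_area * h = 48 * 11 = 528
V = 528 / 3
V = 176
176 in^3


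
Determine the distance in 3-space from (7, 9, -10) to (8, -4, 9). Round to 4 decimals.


3D distance between two points
P1 = (7, 9, -10), P2 = (8, -4, 9)
Formula: d = sqrt((x2-x1)^2 + (y2-y1)^2 + (z2-z1)^2)
dx = 8 - 7 = 1
dy = -4 - 9 = -13
dz = 9 - -10 = 19
dx^2 + dy^2 + dz^2 = 1 + 169 + 361 = 531
d = sqrt(531)
d = 23.0434
23.0434 units


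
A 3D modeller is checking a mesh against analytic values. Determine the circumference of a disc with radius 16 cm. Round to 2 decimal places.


Shape: circle
Radius r = 16 cm
Formula: C = 2 * pi * r
C = 2 * pi * 16
C = 32 * pi
C = 100.53
100.53 cm


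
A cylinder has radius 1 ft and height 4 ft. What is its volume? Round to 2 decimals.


Shape: cylinder
Radius r = 1 ft, Height h = 4 ft
Formula: V = pi * r^2 * h
r^2 = 1
V = pi * 1 * 4
V = 4 * pi
V = 12.57
12.57 ft^3


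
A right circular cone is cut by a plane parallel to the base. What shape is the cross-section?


Solid: right circular cone
Cutting plane: parallel to the base
Visualize the intersection of the plane with the solid's surface.
The boundary of the cut region is a circle.
circle


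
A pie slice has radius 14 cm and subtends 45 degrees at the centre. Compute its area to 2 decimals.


Shape: circular sector
Radius r = 14 cm, Angle = 45 degrees
Formula: A = (angle/360) * pi * r^2
r^2 = 196
Fraction of circle = 45/360
A = (45/360) * pi * 196
A = 24.5 * pi
A = 76.97
76.97 cm^2


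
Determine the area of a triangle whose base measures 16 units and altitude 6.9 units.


Shape: triangle
Base b = 16 units, Height h = 6.9 units
Formula: A = (1/2) * b * h
A = 0.5 * 16 * 6.9
A = 0.5 * 110.4
A = 55.2
55.2 units^2


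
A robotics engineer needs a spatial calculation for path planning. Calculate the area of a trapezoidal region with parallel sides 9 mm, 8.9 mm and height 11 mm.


Shape: trapezoid
Parallel sides a = 9 mm, b = 8.9 mm; Height h = 11 mm
Formula: A = (a + b) * h / 2
a + b = 9 + 8.9 = 17.9
A = 17.9 * 11 / 2
A = 196.9 / 2
A = 98.45
98.45 mm^2


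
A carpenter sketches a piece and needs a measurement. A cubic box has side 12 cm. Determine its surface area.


Shape: cube
Side s = 12 cm
A cube has 6 square faces.
Formula: SA = 6 * s^2
s^2 = 144
SA = 6 * 144
SA = 864
864 cm^2


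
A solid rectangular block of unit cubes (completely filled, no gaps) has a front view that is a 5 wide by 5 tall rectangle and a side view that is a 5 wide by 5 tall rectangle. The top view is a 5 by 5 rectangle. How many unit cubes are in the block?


Orthographic views of a solid rectangular block:
Front view 5 x 5 -> length = 5, height = 5
Side view 5 x 5 -> width = 5, height = 5 (consistent)
Top view 5 x 5 -> confirms length = 5, width = 5
The block is 5 x 5 x 5.
Total unit cubes = 5 * 5 * 5 = 125
125 unit cubes


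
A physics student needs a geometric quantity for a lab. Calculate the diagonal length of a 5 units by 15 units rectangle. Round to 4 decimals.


Shape: rectangle (diagonal via Pythagoras)
Sides: 5 units and 15 units
Formula: d = sqrt(l^2 + w^2)
l^2 = 25, w^2 = 225
l^2 + w^2 = 250
d = sqrt(250)
d = 15.8114
15.8114 units


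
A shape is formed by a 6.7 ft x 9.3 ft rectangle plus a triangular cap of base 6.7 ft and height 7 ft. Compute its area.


Composite shape: rectangle + triangle
Rectangle area = 6.7 * 9.3 = 62.31
Triangle area = 0.5 * 6.7 * 7 = 23.45
Total = 62.31 + 23.45
Total = 85.76
85.76 ft^2


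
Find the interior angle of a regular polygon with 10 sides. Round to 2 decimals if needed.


Shape: regular decagon (10 sides)
Formula: interior angle = (n - 2) * 180 / n
(n - 2) = 8
(n - 2) * 180 = 1440
angle = 1440 / 10
angle = 144
144 degrees


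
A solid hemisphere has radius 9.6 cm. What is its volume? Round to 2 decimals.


Shape: hemisphere (half of a sphere)
Radius r = 9.6 cm
Formula: V = (1/2) * (4/3) * pi * r^3 = (2/3) * pi * r^3
r^3 = 884.736
(2/3) * 884.736 = 589.824
V = 589.824 * pi
V = 1852.99
1852.99 cm^3


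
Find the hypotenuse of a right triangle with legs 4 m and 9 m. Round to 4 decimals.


Shape: right triangle
Legs a = 4 m, b = 9 m
Formula: c = sqrt(a^2 + b^2)
a^2 = 16, b^2 = 81
a^2 + b^2 = 97
c = sqrt(97)
c = 9.8489
9.8489 m


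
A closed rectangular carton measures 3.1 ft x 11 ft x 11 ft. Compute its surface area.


Shape: rectangular prism
l = 3.1 ft, w = 11 ft, h = 11 ft
Formula: SA = 2(lw + lh + wh)
lw = 34.1, lh = 34.1, wh = 121
lw + lh + wh = 189.2
SA = 2 * 189.2
SA = 378.4
378.4 ft^2


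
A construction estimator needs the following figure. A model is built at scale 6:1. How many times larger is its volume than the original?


Linear scale factor k = 6
Rule: under a linear scaling by k, volumes scale by k^3.
k^3 = 6 * 6 * 6
k^3 = 36 * 6
k^3 = 216
Volume scales by a factor of 216.
216 (dimensionless)


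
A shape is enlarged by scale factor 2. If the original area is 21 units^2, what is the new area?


Linear scale factor k = 2
Original area = 21 units^2
Rule: under a linear scaling by k, areas scale by k^2.
k^2 = 2^2 = 4
New area = 21 * 4
New area = 84
84 units^2


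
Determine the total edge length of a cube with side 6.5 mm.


Shape: cube
Side s = 6.5 mm
A cube has 12 edges, all equal.
Formula: total edge length = 12 * s
Total = 12 * 6.5
Total = 78
78 mm


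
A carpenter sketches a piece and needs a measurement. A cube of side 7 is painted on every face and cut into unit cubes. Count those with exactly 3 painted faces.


Large cube: 7 x 7 x 7, cut into unit cubes.
Cubes with 3 painted faces are at the corners. A cube always has 8 corners.
Count = 8
8 unit cubes


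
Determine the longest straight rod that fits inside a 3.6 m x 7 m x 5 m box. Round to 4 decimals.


Shape: rectangular box (space diagonal)
l = 3.6 m, w = 7 m, h = 5 m
Visualize: the diagonal of the base, then a right triangle with that diagonal and the height.
Formula: d = sqrt(l^2 + w^2 + h^2)
l^2 + w^2 + h^2 = 12.96 + 49 + 25 = 86.96
d = sqrt(86.96)
d = 9.3252
9.3252 m


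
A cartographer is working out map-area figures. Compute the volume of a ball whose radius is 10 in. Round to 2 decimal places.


Shape: sphere
Radius r = 10 in
Formula: V = (4/3) * pi * r^3
r^3 = 1000
(4/3) * 1000 = 1333.333333
V = 1333.333333 * pi
V = 4188.79
4188.79 in^3


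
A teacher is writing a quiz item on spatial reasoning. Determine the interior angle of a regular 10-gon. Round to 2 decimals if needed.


Shape: regular decagon (10 sides)
Formula: interior angle = (n - 2) * 180 / n
(n - 2) = 8
(n - 2) * 180 = 1440
angle = 1440 / 10
angle = 144
144 degrees


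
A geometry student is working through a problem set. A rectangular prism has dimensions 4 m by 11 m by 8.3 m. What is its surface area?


Shape: rectangular prism
l = 4 m, w = 11 m, h = 8.3 m
Formula: SA = 2(lw + lh + wh)
lw = 44, lh = 33.2, wh = 91.3
lw + lh + wh = 168.5
SA = 2 * 168.5
SA = 337
337 m^2


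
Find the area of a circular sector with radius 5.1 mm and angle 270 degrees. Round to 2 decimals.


Shape: circular sector
Radius r = 5.1 mm, Angle = 270 degrees
Formula: A = (angle/360) * pi * r^2
r^2 = 26.01
Fraction of circle = 270/360
A = (270/360) * pi * 26.01
A = 19.5075 * pi
A = 61.28
61.28 mm^2


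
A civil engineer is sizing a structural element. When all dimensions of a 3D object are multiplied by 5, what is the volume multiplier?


Linear scale factor k = 5
Rule: under a linear scaling by k, volumes scale by k^3.
k^3 = 5 * 5 * 5
k^3 = 25 * 5
k^3 = 125
Volume scales by a factor of 125.
125 (dimensionless)


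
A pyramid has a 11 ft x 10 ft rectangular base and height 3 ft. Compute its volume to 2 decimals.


Shape: rectangular pyramid
Base: 11 ft x 10 ft, Height h = 3 ft
Formula: V = (1/3) * base_area * h
base_area = 11 * 10 = 110
base_area * h = 110 * 3 = 330
V = 330 / 3
V = 110
110 ft^3


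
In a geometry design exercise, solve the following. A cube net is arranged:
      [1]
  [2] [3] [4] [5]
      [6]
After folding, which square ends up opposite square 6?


Net: cross layout. Take square 3 as the base (bottom).
Fold the four squares in the horizontal row up around 3: 2 -> left, 4 -> right, 5 wraps to the top.
Fold 1 and 6 up from 3: 1 -> back, 6 -> front.
Opposite pairs are therefore: (1, 6), (2, 4), (3, 5).
Face 6 is opposite face 1.
face 1


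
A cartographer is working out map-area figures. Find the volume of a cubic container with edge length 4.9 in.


Shape: cube
Side s = 4.9 in
Formula: V = s^3
V = 4.9 * 4.9 * 4.9
V = 24.01 * 4.9
V = 117.649
117.649 in^3


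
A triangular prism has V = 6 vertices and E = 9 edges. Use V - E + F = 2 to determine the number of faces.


Polyhedron: triangular prism
Euler's formula for convex polyhedra: V - E + F = 2
Given: V = 6 vertices and E = 9 edges
Solve for F:
F = 2 + E - V = 2 + 9 - 6 = 5
5 faces


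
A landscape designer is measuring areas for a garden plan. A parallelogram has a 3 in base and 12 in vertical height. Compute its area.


Shape: parallelogram
Base b = 3 in, Height h = 12 in
Formula: A = b * h
A = 3 * 12
A = 36
36 in^2


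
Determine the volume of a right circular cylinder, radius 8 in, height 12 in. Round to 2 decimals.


Shape: cylinder
Radius r = 8 in, Height h = 12 in
Formula: V = pi * r^2 * h
r^2 = 64
V = pi * 64 * 12
V = 768 * pi
V = 2412.74
2412.74 in^3


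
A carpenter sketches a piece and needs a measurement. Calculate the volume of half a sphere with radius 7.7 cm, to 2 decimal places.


Shape: hemisphere (half of a sphere)
Radius r = 7.7 cm
Formula: V = (1/2) * (4/3) * pi * r^3 = (2/3) * pi * r^3
r^3 = 456.533
(2/3) * 456.533 = 304.355333
V = 304.355333 * pi
V = 956.16
956.16 cm^3


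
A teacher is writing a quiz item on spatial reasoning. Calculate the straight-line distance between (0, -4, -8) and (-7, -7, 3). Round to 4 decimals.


3D distance between two points
P1 = (0, -4, -8), P2 = (-7, -7, 3)
Formula: d = sqrt((x2-x1)^2 + (y2-y1)^2 + (z2-z1)^2)
dx = -7 - 0 = -7
dy = -7 - -4 = -3
dz = 3 - -8 = 11
dx^2 + dy^2 + dz^2 = 49 + 9 + 121 = 179
d = sqrt(179)
d = 13.3791
13.3791 units


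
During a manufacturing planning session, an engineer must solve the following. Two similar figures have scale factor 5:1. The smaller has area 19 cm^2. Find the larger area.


Linear scale factor k = 5
Original area = 19 cm^2
Rule: under a linear scaling by k, areas scale by k^2.
k^2 = 5^2 = 25
New area = 19 * 25
New area = 475
475 cm^2


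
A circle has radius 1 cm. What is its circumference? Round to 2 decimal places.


Shape: circle
Radius r = 1 cm
Formula: C = 2 * pi * r
C = 2 * pi * 1
C = 2 * pi
C = 6.28
6.28 cm


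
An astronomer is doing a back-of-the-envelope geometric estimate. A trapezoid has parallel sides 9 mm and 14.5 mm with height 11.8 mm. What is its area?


Shape: trapezoid
Parallel sides a = 9 mm, b = 14.5 mm; Height h = 11.8 mm
Formula: A = (a + b) * h / 2
a + b = 9 + 14.5 = 23.5
A = 23.5 * 11.8 / 2
A = 277.3 / 2
A = 138.65
138.65 mm^2


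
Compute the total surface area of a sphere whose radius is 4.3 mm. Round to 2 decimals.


Shape: sphere
Radius r = 4.3 mm
Formula: SA = 4 * pi * r^2
r^2 = 18.49
SA = 4 * pi * 18.49
SA = 73.96 * pi
SA = 232.35
232.35 mm^2


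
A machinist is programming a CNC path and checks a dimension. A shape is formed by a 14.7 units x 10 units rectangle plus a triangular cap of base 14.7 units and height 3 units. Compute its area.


Composite shape: rectangle + triangle
Rectangle area = 14.7 * 10 = 147
Triangle area = 0.5 * 14.7 * 3 = 22.05
Total = 147 + 22.05
Total = 169.05
169.05 units^2


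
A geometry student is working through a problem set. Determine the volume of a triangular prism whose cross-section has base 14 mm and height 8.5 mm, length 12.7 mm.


Shape: triangular prism
Triangle base = 14 mm, triangle height = 8.5 mm, prism length L = 12.7 mm
Formula: V = (1/2 * b * h_tri) * L
Cross-section area = 0.5 * 14 * 8.5 = 59.5
V = 59.5 * 12.7
V = 755.65
755.65 mm^3


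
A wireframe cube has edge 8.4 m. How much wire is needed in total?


Shape: cube
Side s = 8.4 m
A cube has 12 edges, all equal.
Formula: total edge length = 12 * s
Total = 12 * 8.4
Total = 100.8
100.8 m


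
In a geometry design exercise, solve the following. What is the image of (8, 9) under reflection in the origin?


Transformation: reflection
Original point: (8, 9)
Rule for reflection through the origin: (x, y) -> (-x, -y)
Apply: (8, 9) -> (-8, -9)
(-8, -9)


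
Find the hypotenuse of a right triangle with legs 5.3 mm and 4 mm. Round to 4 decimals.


Shape: right triangle
Legs a = 5.3 mm, b = 4 mm
Formula: c = sqrt(a^2 + b^2)
a^2 = 28.09, b^2 = 16
a^2 + b^2 = 44.09
c = sqrt(44.09)
c = 6.64
6.64 mm


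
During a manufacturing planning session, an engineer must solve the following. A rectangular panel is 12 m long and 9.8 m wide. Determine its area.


Shape: rectangle
Length l = 12 m, Width w = 9.8 m
Formula: A = l * w
A = 12 * 9.8
A = 117.6
117.6 m^2


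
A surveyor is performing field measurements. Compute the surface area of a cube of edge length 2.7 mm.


Shape: cube
Side s = 2.7 mm
A cube has 6 square faces.
Formula: SA = 6 * s^2
s^2 = 7.29
SA = 6 * 7.29
SA = 43.74
43.74 mm^2


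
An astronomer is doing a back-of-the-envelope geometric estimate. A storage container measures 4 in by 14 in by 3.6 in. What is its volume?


Shape: rectangular prism
l = 4 in, w = 14 in, h = 3.6 in
Formula: V = l * w * h
V = 4 * 14 * 3.6
V = 56 * 3.6
V = 201.6
201.6 in^3


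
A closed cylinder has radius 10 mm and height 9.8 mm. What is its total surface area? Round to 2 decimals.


Shape: closed cylinder
Radius r = 10 mm, Height h = 9.8 mm
Formula: SA = 2*pi*r^2 + 2*pi*r*h = 2*pi*r*(r + h)
r + h = 19.8
2 * r * (r + h) = 2 * 10 * 19.8 = 396
SA = 396 * pi
SA = 1244.07
1244.07 mm^2


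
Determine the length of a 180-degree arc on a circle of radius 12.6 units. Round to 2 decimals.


Shape: circular arc
Radius r = 12.6 units, Angle = 180 degrees
Formula: L = (angle/360) * 2 * pi * r
2 * pi * r = 25.2 * pi
L = (180/360) * 25.2 * pi
L = 12.6 * pi
L = 39.58
39.58 units


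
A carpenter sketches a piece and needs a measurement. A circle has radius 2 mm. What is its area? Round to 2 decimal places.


Shape: circle
Radius r = 2 mm
Formula: A = pi * r^2
r^2 = 2^2 = 4
A = pi * 4
A = 12.57
12.57 mm^2


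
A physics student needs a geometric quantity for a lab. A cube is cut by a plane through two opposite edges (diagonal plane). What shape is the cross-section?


Solid: cube
Cutting plane: through two opposite edges (diagonal plane)
Visualize the intersection of the plane with the solid's surface.
The boundary of the cut region is a rectangle.
rectangle


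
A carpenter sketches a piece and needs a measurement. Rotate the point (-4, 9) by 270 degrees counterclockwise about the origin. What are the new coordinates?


Transformation: rotation about the origin
Original point: (-4, 9)
Rule for 270 deg counterclockwise: (x, y) -> (y, -x)
Apply: (-4, 9) -> (9, 4)
(9, 4)


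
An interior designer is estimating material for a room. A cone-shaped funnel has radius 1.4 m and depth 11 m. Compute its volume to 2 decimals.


Shape: cone
Radius r = 1.4 m, Height h = 11 m
Formula: V = (1/3) * pi * r^2 * h
r^2 = 1.96
pi * r^2 * h = pi * 1.96 * 11 = 21.56 * pi
V = 21.56 * pi / 3
V = 22.58
22.58 m^3


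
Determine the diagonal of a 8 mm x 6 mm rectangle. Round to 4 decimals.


Shape: rectangle (diagonal via Pythagoras)
Sides: 8 mm and 6 mm
Formula: d = sqrt(l^2 + w^2)
l^2 = 64, w^2 = 36
l^2 + w^2 = 100
d = sqrt(100)
d = 10.0
10 mm


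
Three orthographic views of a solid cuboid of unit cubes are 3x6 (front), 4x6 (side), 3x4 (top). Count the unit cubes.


Orthographic views of a solid rectangular block:
Front view 3 x 6 -> length = 3, height = 6
Side view 4 x 6 -> width = 4, height = 6 (consistent)
Top view 3 x 4 -> confirms length = 3, width = 4
The block is 3 x 4 x 6.
Total unit cubes = 3 * 4 * 6 = 72
72 unit cubes


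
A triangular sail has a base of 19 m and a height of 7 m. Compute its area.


Shape: triangle
Base b = 19 m, Height h = 7 m
Formula: A = (1/2) * b * h
A = 0.5 * 19 * 7
A = 0.5 * 133
A = 66.5
66.5 m^2


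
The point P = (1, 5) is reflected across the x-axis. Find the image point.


Transformation: reflection
Original point: (1, 5)
Rule for reflection over the x-axis: (x, y) -> (x, -y)
Apply: (1, 5) -> (1, -5)
(1, -5)


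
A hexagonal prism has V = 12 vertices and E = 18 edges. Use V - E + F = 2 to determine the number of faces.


Polyhedron: hexagonal prism
Euler's formula for convex polyhedra: V - E + F = 2
Given: V = 12 vertices and E = 18 edges
Solve for F:
F = 2 + E - V = 2 + 18 - 12 = 8
8 faces


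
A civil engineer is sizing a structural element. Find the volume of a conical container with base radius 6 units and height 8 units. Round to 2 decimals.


Shape: cone
Radius r = 6 units, Height h = 8 units
Formula: V = (1/3) * pi * r^2 * h
r^2 = 36
pi * r^2 * h = pi * 36 * 8 = 288 * pi
V = 288 * pi / 3
V = 301.59
301.59 units^3


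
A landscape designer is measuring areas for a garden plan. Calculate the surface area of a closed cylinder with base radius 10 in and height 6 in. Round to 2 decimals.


Shape: closed cylinder
Radius r = 10 in, Height h = 6 in
Formula: SA = 2*pi*r^2 + 2*pi*r*h = 2*pi*r*(r + h)
r + h = 16
2 * r * (r + h) = 2 * 10 * 16 = 320
SA = 320 * pi
SA = 1005.31
1005.31 in^2


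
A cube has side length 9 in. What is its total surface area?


Shape: cube
Side s = 9 in
A cube has 6 square faces.
Formula: SA = 6 * s^2
s^2 = 81
SA = 6 * 81
SA = 486
486 in^2


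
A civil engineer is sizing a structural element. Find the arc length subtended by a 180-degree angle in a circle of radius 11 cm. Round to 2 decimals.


Shape: circular arc
Radius r = 11 cm, Angle = 180 degrees
Formula: L = (angle/360) * 2 * pi * r
2 * pi * r = 22 * pi
L = (180/360) * 22 * pi
L = 11 * pi
L = 34.56
34.56 cm


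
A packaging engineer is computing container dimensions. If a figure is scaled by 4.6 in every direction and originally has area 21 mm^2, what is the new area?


Linear scale factor k = 4.6
Original area = 21 mm^2
Rule: under a linear scaling by k, areas scale by k^2.
k^2 = 4.6^2 = 21.16
New area = 21 * 21.16
New area = 444.36
444.36 mm^2


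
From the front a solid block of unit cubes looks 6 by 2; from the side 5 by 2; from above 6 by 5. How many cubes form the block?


Orthographic views of a solid rectangular block:
Front view 6 x 2 -> length = 6, height = 2
Side view 5 x 2 -> width = 5, height = 2 (consistent)
Top view 6 x 5 -> confirms length = 6, width = 5
The block is 6 x 5 x 2.
Total unit cubes = 6 * 5 * 2 = 60
60 unit cubes


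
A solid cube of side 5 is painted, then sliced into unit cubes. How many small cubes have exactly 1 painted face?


Large cube: 5 x 5 x 5, cut into unit cubes.
n = 5, so n - 2 = 3
Cubes with 1 painted face lie in the interior of each face.
A cube has 6 faces; each contributes (n - 2)^2 = 9 such cubes.
Count = 6 * 9 = 54
54 unit cubes


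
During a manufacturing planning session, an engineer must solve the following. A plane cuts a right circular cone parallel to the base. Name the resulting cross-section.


Solid: right circular cone
Cutting plane: parallel to the base
Visualize the intersection of the plane with the solid's surface.
The boundary of the cut region is a circle.
circle


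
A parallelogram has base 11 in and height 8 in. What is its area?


Shape: parallelogram
Base b = 11 in, Height h = 8 in
Formula: A = b * h
A = 11 * 8
A = 88
88 in^2


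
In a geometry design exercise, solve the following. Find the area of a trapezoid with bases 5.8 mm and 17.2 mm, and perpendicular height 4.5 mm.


Shape: trapezoid
Parallel sides a = 5.8 mm, b = 17.2 mm; Height h = 4.5 mm
Formula: A = (a + b) * h / 2
a + b = 5.8 + 17.2 = 23
A = 23 * 4.5 / 2
A = 103.5 / 2
A = 51.75
51.75 mm^2


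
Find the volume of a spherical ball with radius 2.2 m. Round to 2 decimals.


Shape: sphere
Radius r = 2.2 m
Formula: V = (4/3) * pi * r^3
r^3 = 10.648
(4/3) * 10.648 = 14.197333
V = 14.197333 * pi
V = 44.6
44.6 m^3


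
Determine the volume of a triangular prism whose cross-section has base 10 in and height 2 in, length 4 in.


Shape: triangular prism
Triangle base = 10 in, triangle height = 2 in, prism length L = 4 in
Formula: V = (1/2 * b * h_tri) * L
Cross-section area = 0.5 * 10 * 2 = 10
V = 10 * 4
V = 40
40 in^3


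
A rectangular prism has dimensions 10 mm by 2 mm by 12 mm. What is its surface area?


Shape: rectangular prism
l = 10 mm, w = 2 mm, h = 12 mm
Formula: SA = 2(lw + lh + wh)
lw = 20, lh = 120, wh = 24
lw + lh + wh = 164
SA = 2 * 164
SA = 328
328 mm^2


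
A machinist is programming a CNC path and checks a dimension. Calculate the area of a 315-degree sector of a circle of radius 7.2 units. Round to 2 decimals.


Shape: circular sector
Radius r = 7.2 units, Angle = 315 degrees
Formula: A = (angle/360) * pi * r^2
r^2 = 51.84
Fraction of circle = 315/360
A = (315/360) * pi * 51.84
A = 45.36 * pi
A = 142.5
142.5 units^2


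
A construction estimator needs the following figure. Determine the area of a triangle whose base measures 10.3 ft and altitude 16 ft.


Shape: triangle
Base b = 10.3 ft, Height h = 16 ft
Formula: A = (1/2) * b * h
A = 0.5 * 10.3 * 16
A = 0.5 * 164.8
A = 82.4
82.4 ft^2


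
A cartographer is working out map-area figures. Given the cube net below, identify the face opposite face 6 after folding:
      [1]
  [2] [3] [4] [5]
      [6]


Net: cross layout. Take square 3 as the base (bottom).
Fold the four squares in the horizontal row up around 3: 2 -> left, 4 -> right, 5 wraps to the top.
Fold 1 and 6 up from 3: 1 -> back, 6 -> front.
Opposite pairs are therefore: (1, 6), (2, 4), (3, 5).
Face 6 is opposite face 1.
face 1


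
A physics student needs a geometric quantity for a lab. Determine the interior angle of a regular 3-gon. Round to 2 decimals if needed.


Shape: regular triangle (3 sides)
Formula: interior angle = (n - 2) * 180 / n
(n - 2) = 1
(n - 2) * 180 = 180
angle = 180 / 3
angle = 60
60 degrees


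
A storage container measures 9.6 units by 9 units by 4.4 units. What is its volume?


Shape: rectangular prism
l = 9.6 units, w = 9 units, h = 4.4 units
Formula: V = l * w * h
V = 9.6 * 9 * 4.4
V = 86.4 * 4.4
V = 380.16
380.16 units^3


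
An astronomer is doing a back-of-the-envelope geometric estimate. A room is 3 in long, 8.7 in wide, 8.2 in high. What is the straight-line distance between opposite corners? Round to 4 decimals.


Shape: rectangular box (space diagonal)
l = 3 in, w = 8.7 in, h = 8.2 in
Visualize: the diagonal of the base, then a right triangle with that diagonal and the height.
Formula: d = sqrt(l^2 + w^2 + h^2)
l^2 + w^2 + h^2 = 9 + 75.69 + 67.24 = 151.93
d = sqrt(151.93)
d = 12.326
12.326 in


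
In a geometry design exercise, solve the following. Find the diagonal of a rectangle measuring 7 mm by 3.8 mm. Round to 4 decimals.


Shape: rectangle (diagonal via Pythagoras)
Sides: 7 mm and 3.8 mm
Formula: d = sqrt(l^2 + w^2)
l^2 = 49, w^2 = 14.44
l^2 + w^2 = 63.44
d = sqrt(63.44)
d = 7.9649
7.9649 mm


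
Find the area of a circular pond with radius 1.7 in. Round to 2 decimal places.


Shape: circle
Radius r = 1.7 in
Formula: A = pi * r^2
r^2 = 1.7^2 = 2.89
A = pi * 2.89
A = 9.08
9.08 in^2


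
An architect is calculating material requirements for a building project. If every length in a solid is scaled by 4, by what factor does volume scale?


Linear scale factor k = 4
Rule: under a linear scaling by k, volumes scale by k^3.
k^3 = 4 * 4 * 4
k^3 = 16 * 4
k^3 = 64
Volume scales by a factor of 64.
64 (dimensionless)


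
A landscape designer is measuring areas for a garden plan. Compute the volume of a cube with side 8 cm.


Shape: cube
Side s = 8 cm
Formula: V = s^3
V = 8 * 8 * 8
V = 64 * 8
V = 512
512 cm^3


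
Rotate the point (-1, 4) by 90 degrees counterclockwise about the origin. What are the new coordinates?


Transformation: rotation about the origin
Original point: (-1, 4)
Rule for 90 deg counterclockwise: (x, y) -> (-y, x)
Apply: (-1, 4) -> (-4, -1)
(-4, -1)


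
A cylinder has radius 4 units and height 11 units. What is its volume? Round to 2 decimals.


Shape: cylinder
Radius r = 4 units, Height h = 11 units
Formula: V = pi * r^2 * h
r^2 = 16
V = pi * 16 * 11
V = 176 * pi
V = 552.92
552.92 units^3


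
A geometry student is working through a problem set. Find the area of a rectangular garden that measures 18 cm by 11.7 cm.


Shape: rectangle
Length l = 18 cm, Width w = 11.7 cm
Formula: A = l * w
A = 18 * 11.7
A = 210.6
210.6 cm^2


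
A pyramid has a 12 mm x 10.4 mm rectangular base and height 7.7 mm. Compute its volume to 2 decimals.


Shape: rectangular pyramid
Base: 12 mm x 10.4 mm, Height h = 7.7 mm
Formula: V = (1/3) * base_area * h
base_area = 12 * 10.4 = 124.8
base_area * h = 124.8 * 7.7 = 960.96
V = 960.96 / 3
V = 320.32
320.32 mm^3


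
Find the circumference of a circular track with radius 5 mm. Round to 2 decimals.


Shape: circle
Radius r = 5 mm
Formula: C = 2 * pi * r
C = 2 * pi * 5
C = 10 * pi
C = 31.42
31.42 mm


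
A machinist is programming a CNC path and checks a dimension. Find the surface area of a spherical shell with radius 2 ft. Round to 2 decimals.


Shape: sphere
Radius r = 2 ft
Formula: SA = 4 * pi * r^2
r^2 = 4
SA = 4 * pi * 4
SA = 16 * pi
SA = 50.27
50.27 ft^2


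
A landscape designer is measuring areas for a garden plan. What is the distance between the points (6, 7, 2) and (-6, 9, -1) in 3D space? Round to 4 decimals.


3D distance between two points
P1 = (6, 7, 2), P2 = (-6, 9, -1)
Formula: d = sqrt((x2-x1)^2 + (y2-y1)^2 + (z2-z1)^2)
dx = -6 - 6 = -12
dy = 9 - 7 = 2
dz = -1 - 2 = -3
dx^2 + dy^2 + dz^2 = 144 + 4 + 9 = 157
d = sqrt(157)
d = 12.53
12.53 units


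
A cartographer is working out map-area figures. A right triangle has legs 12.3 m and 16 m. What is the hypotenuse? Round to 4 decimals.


Shape: right triangle
Legs a = 12.3 m, b = 16 m
Formula: c = sqrt(a^2 + b^2)
a^2 = 151.29, b^2 = 256
a^2 + b^2 = 407.29
c = sqrt(407.29)
c = 20.1814
20.1814 m


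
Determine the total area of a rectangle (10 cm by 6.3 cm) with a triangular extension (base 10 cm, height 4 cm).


Composite shape: rectangle + triangle
Rectangle area = 10 * 6.3 = 63
Triangle area = 0.5 * 10 * 4 = 20
Total = 63 + 20
Total = 83
83 cm^2


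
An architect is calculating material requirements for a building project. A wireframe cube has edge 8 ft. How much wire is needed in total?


Shape: cube
Side s = 8 ft
A cube has 12 edges, all equal.
Formula: total edge length = 12 * s
Total = 12 * 8
Total = 96
96 ft


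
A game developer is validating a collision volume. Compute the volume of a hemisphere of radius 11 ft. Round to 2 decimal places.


Shape: hemisphere (half of a sphere)
Radius r = 11 ft
Formula: V = (1/2) * (4/3) * pi * r^3 = (2/3) * pi * r^3
r^3 = 1331
(2/3) * 1331 = 887.333333
V = 887.333333 * pi
V = 2787.64
2787.64 ft^3


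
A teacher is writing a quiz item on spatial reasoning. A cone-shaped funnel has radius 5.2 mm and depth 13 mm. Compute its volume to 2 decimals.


Shape: cone
Radius r = 5.2 mm, Height h = 13 mm
Formula: V = (1/3) * pi * r^2 * h
r^2 = 27.04
pi * r^2 * h = pi * 27.04 * 13 = 351.52 * pi
V = 351.52 * pi / 3
V = 368.11
368.11 mm^3


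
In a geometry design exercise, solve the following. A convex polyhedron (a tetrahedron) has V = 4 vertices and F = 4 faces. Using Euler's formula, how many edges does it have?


Polyhedron: tetrahedron
Euler's formula for convex polyhedra: V - E + F = 2
Given: V = 4 vertices and F = 4 faces
Solve for E:
E = V + F - 2 = 4 + 4 - 2 = 6
6 edges


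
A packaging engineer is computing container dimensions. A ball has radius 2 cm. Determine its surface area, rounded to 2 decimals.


Shape: sphere
Radius r = 2 cm
Formula: SA = 4 * pi * r^2
r^2 = 4
SA = 4 * pi * 4
SA = 16 * pi
SA = 50.27
50.27 cm^2


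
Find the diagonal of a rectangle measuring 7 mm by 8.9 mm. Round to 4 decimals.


Shape: rectangle (diagonal via Pythagoras)
Sides: 7 mm and 8.9 mm
Formula: d = sqrt(l^2 + w^2)
l^2 = 49, w^2 = 79.21
l^2 + w^2 = 128.21
d = sqrt(128.21)
d = 11.323
11.323 mm
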